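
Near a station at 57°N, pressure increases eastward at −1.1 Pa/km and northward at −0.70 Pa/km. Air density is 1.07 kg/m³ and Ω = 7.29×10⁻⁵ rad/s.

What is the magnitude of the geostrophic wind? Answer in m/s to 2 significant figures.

10.0 m/s

Coriolis parameter at 57°N:
f = 2Ω sin φ = 2 × 7.29×10⁻⁵ × sin 57° = 1.22×10⁻⁴ s⁻¹
Component geostrophic relations (x east, y north):
u_g = −(1/(fρ)) ∂P/∂y,  v_g = (1/(fρ)) ∂P/∂x
u_g = −(−0.70×10⁻³)/(1.22×10⁻⁴ × 1.07) = 5.35 m/s;  v_g = (−1.1×10⁻³)/(1.22×10⁻⁴ × 1.07) = −8.41 m/s
|V_g| = √(u_g² + v_g²) = 9.97 m/s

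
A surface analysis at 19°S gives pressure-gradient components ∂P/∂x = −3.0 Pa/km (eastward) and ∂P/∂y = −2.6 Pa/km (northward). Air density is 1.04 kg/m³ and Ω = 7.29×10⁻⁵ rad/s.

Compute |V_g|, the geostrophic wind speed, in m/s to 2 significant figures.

80 m/s

Coriolis parameter at 19°S:
f = 2Ω sin φ = 2 × 7.29×10⁻⁵ × sin 19° = 4.75×10⁻⁵ s⁻¹
In the Southern Hemisphere f is negative: f = −4.75×10⁻⁵ s⁻¹.
Component geostrophic relations (x east, y north):
u_g = −(1/(fρ)) ∂P/∂y,  v_g = (1/(fρ)) ∂P/∂x
u_g = −(−2.6×10⁻³)/(−4.75×10⁻⁵ × 1.04) = −52.7 m/s;  v_g = (−3.0×10⁻³)/(−4.75×10⁻⁵ × 1.04) = 60.8 m/s
|V_g| = √(u_g² + v_g²) = 80.4 m/s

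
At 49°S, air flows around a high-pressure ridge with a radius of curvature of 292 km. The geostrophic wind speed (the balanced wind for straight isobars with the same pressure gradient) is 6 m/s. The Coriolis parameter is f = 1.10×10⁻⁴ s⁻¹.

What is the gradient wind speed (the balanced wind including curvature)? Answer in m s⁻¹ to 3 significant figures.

Around a high, pressure-gradient force acts outward with centrifugal, so Coriolis balances both:
fV = (1/ρ)|∂P/∂n| + V²/R  →  V² − fR·V + fR·V_g = 0
With fR = 1.10×10⁻⁴ × 292×10³ m = 32.1 m/s:
V = [fR − √((fR)² − 4 fR V_g)]/2 = [32.1 − √(32.1² − 4×32.1×6)]/2 = 7.99 m/s
Supergeostrophic (V > V_g = 6 m/s), as expected around a high.

7.99 m s⁻¹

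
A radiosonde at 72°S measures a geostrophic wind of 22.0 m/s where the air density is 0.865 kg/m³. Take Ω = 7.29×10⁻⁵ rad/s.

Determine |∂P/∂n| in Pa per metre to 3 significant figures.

2.64×10⁻³ Pa/m

Coriolis parameter at 72°S:
f = 2Ω sin φ = 2 × 7.29×10⁻⁵ × sin 72° = 1.39×10⁻⁴ s⁻¹
Geostrophic balance rearranged: |∂P/∂n| = f ρ V_g
|∂P/∂n| = 1.39×10⁻⁴ × 0.865 × 22.0 = 2.64×10⁻³ Pa/m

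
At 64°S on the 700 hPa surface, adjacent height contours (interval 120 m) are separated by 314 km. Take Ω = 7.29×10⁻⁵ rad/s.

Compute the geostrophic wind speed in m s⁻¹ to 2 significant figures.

29 m s⁻¹

Coriolis parameter at 64°S:
f = 2Ω sin φ = 2 × 7.29×10⁻⁵ × sin 64° = 1.31×10⁻⁴ s⁻¹
Height gradient: |∂Z/∂n| = 120 m / 314000 m = 3.82×10⁻⁴
On a pressure surface, geostrophic balance gives V_g = (g/f)|∂Z/∂n|:
V_g = 9.81 × 3.82×10⁻⁴ / 1.31×10⁻⁴ = 28.6 m/s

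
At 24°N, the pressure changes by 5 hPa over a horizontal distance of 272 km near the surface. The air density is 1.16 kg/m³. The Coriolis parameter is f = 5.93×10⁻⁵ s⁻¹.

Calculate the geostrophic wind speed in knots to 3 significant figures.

51.9 knots

Pressure gradient: |∂P/∂n| = 500 Pa / 272000 m = 1.84×10⁻³ Pa/m
Geostrophic balance (pressure-gradient force = Coriolis force):
V_g = (1/(fρ)) |∂P/∂n| = 1.84×10⁻³ / (5.93×10⁻⁵ × 1.16) = 26.7 m/s
Converting: 26.7 m/s × 1.944 = 51.9 knots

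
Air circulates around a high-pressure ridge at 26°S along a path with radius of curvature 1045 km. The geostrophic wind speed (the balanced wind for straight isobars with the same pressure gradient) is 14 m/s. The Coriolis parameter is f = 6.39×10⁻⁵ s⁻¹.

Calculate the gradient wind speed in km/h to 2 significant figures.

72 km/h

Around a high, pressure-gradient force acts outward with centrifugal, so Coriolis balances both:
fV = (1/ρ)|∂P/∂n| + V²/R  →  V² − fR·V + fR·V_g = 0
With fR = 6.39×10⁻⁵ × 1045×10³ m = 66.8 m/s:
V = [fR − √((fR)² − 4 fR V_g)]/2 = [66.8 − √(66.8² − 4×66.8×14)]/2 = 20 m/s
Supergeostrophic (V > V_g = 14 m/s), as expected around a high.
Converting: 20 m/s × 3.6 = 72 km/h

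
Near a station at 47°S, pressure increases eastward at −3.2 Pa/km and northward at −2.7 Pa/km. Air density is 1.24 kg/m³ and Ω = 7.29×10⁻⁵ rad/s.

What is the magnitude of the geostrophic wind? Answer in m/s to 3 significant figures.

31.7 m/s

Coriolis parameter at 47°S:
f = 2Ω sin φ = 2 × 7.29×10⁻⁵ × sin 47° = 1.07×10⁻⁴ s⁻¹
In the Southern Hemisphere f is negative: f = −1.07×10⁻⁴ s⁻¹.
Component geostrophic relations (x east, y north):
u_g = −(1/(fρ)) ∂P/∂y,  v_g = (1/(fρ)) ∂P/∂x
u_g = −(−2.7×10⁻³)/(−1.07×10⁻⁴ × 1.24) = −20.4 m/s;  v_g = (−3.2×10⁻³)/(−1.07×10⁻⁴ × 1.24) = 24.2 m/s
|V_g| = √(u_g² + v_g²) = 31.7 m/s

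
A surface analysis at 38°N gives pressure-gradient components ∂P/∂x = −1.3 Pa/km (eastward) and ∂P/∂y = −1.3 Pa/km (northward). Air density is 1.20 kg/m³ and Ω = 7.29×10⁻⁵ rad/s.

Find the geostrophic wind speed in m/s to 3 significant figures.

17.1 m/s

Coriolis parameter at 38°N:
f = 2Ω sin φ = 2 × 7.29×10⁻⁵ × sin 38° = 8.98×10⁻⁵ s⁻¹
Component geostrophic relations (x east, y north):
u_g = −(1/(fρ)) ∂P/∂y,  v_g = (1/(fρ)) ∂P/∂x
u_g = −(−1.3×10⁻³)/(8.98×10⁻⁵ × 1.20) = 12.1 m/s;  v_g = (−1.3×10⁻³)/(8.98×10⁻⁵ × 1.20) = −12.1 m/s
|V_g| = √(u_g² + v_g²) = 17.1 m/s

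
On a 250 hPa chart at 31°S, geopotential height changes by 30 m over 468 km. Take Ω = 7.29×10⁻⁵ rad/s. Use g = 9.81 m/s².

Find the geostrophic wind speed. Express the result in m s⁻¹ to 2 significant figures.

8.4 m s⁻¹

Coriolis parameter at 31°S:
f = 2Ω sin φ = 2 × 7.29×10⁻⁵ × sin 31° = 7.51×10⁻⁵ s⁻¹
Height gradient: |∂Z/∂n| = 30 m / 468000 m = 6.41×10⁻⁵
On a pressure surface, geostrophic balance gives V_g = (g/f)|∂Z/∂n|:
V_g = 9.81 × 6.41×10⁻⁵ / 7.51×10⁻⁵ = 8.37 m/s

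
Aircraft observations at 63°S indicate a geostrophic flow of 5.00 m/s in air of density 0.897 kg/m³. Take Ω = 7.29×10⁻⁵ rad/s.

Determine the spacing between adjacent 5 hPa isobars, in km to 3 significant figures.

858 km

Coriolis parameter at 63°S:
f = 2Ω sin φ = 2 × 7.29×10⁻⁵ × sin 63° = 1.30×10⁻⁴ s⁻¹
Geostrophic balance rearranged: |∂P/∂n| = f ρ V_g
|∂P/∂n| = 1.30×10⁻⁴ × 0.897 × 5.00 = 5.83×10⁻⁴ Pa/m
Isobar spacing: Δn = ΔP/|∂P/∂n| = 500 Pa / 5.83×10⁻⁴ Pa/m = 858162 m ≈ 858 km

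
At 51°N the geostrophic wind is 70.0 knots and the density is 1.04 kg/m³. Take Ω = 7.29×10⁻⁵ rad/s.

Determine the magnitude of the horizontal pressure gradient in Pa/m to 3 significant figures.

Coriolis parameter at 51°N:
f = 2Ω sin φ = 2 × 7.29×10⁻⁵ × sin 51° = 1.13×10⁻⁴ s⁻¹
Wind speed in SI: 70.0 knots = 36.0 m/s
Geostrophic balance rearranged: |∂P/∂n| = f ρ V_g
|∂P/∂n| = 1.13×10⁻⁴ × 1.04 × 36.0 = 4.24×10⁻³ Pa/m

4.24×10⁻³ Pa/m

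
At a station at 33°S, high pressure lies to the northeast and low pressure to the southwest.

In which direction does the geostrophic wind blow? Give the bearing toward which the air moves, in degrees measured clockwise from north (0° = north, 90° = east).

135°

The pressure-gradient force points toward the southwest (bearing 225°).
Geostrophic balance: in the Southern Hemisphere the Coriolis force deflects motion to the left, so the geostrophic wind blows 90° to the left of the pressure-gradient force (low pressure on the right).
Rotating 225° by 90° counterclockwise gives 135° — the wind blows toward the southeast.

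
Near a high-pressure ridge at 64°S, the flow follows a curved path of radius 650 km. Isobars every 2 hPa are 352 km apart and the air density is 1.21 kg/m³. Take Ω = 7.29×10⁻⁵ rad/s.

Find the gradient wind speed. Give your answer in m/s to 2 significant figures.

3.7 m/s

Coriolis parameter at 64°S:
f = 2Ω sin φ = 2 × 7.29×10⁻⁵ × sin 64° = 1.31×10⁻⁴ s⁻¹
Pressure gradient: |∂P/∂n| = 200 Pa / 352000 m = 5.68×10⁻⁴ Pa/m
Geostrophic speed: V_g = |∂P/∂n|/(fρ) = 5.68×10⁻⁴/(1.31×10⁻⁴ × 1.21) = 3.58 m/s
Around a high, pressure-gradient force acts outward with centrifugal, so Coriolis balances both:
fV = (1/ρ)|∂P/∂n| + V²/R  →  V² − fR·V + fR·V_g = 0
With fR = 1.31×10⁻⁴ × 650×10³ m = 85.2 m/s:
V = [fR − √((fR)² − 4 fR V_g)]/2 = [85.2 − √(85.2² − 4×85.2×3.58)]/2 = 3.75 m/s
Supergeostrophic (V > V_g = 3.58 m/s), as expected around a high.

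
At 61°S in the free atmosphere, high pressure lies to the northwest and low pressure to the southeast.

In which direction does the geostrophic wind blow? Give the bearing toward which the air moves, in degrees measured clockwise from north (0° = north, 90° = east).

045°

The pressure-gradient force points toward the southeast (bearing 135°).
Geostrophic balance: in the Southern Hemisphere the Coriolis force deflects motion to the left, so the geostrophic wind blows 90° to the left of the pressure-gradient force (low pressure on the right).
Rotating 135° by 90° counterclockwise gives 045° — the wind blows toward the northeast.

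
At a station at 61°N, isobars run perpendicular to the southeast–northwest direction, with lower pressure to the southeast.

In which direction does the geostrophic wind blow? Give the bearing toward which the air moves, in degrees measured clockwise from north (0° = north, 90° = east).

The pressure-gradient force points toward the southeast (bearing 135°).
Geostrophic balance: in the Northern Hemisphere the Coriolis force deflects motion to the right, so the geostrophic wind blows 90° to the right of the pressure-gradient force (low pressure on the left).
Rotating 135° by 90° clockwise gives 225° — the wind blows toward the southwest.

225°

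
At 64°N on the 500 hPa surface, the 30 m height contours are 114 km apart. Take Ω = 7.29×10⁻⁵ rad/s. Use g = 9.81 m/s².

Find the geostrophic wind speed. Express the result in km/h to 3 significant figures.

Coriolis parameter at 64°N:
f = 2Ω sin φ = 2 × 7.29×10⁻⁵ × sin 64° = 1.31×10⁻⁴ s⁻¹
Height gradient: |∂Z/∂n| = 30 m / 114000 m = 2.63×10⁻⁴
On a pressure surface, geostrophic balance gives V_g = (g/f)|∂Z/∂n|:
V_g = 9.81 × 2.63×10⁻⁴ / 1.31×10⁻⁴ = 19.7 m/s
Converting: 19.7 m/s × 3.6 = 70.9 km/h

70.9 km/h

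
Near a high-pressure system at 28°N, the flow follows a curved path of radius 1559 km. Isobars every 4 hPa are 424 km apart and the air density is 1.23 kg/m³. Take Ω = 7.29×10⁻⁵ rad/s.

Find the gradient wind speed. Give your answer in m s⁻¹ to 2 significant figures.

13 m s⁻¹

Coriolis parameter at 28°N:
f = 2Ω sin φ = 2 × 7.29×10⁻⁵ × sin 28° = 6.84×10⁻⁵ s⁻¹
Pressure gradient: |∂P/∂n| = 400 Pa / 424000 m = 9.43×10⁻⁴ Pa/m
Geostrophic speed: V_g = |∂P/∂n|/(fρ) = 9.43×10⁻⁴/(6.84×10⁻⁵ × 1.23) = 11.2 m/s
Around a high, pressure-gradient force acts outward with centrifugal, so Coriolis balances both:
fV = (1/ρ)|∂P/∂n| + V²/R  →  V² − fR·V + fR·V_g = 0
With fR = 6.84×10⁻⁵ × 1559×10³ m = 107 m/s:
V = [fR − √((fR)² − 4 fR V_g)]/2 = [107 − √(107² − 4×107×11.2)]/2 = 12.7 m/s
Supergeostrophic (V > V_g = 11.2 m/s), as expected around a high.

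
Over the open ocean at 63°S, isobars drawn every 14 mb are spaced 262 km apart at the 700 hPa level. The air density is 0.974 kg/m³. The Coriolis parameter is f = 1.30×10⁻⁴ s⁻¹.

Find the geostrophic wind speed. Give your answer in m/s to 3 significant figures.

42.2 m/s

Pressure gradient: |∂P/∂n| = 1400 Pa / 262000 m = 5.34×10⁻³ Pa/m
Geostrophic balance (pressure-gradient force = Coriolis force):
V_g = (1/(fρ)) |∂P/∂n| = 5.34×10⁻³ / (1.30×10⁻⁴ × 0.974) = 42.2 m/s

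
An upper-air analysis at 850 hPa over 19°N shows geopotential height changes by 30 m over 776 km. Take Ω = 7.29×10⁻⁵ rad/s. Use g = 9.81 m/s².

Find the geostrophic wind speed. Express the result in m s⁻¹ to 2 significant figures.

Coriolis parameter at 19°N:
f = 2Ω sin φ = 2 × 7.29×10⁻⁵ × sin 19° = 4.75×10⁻⁵ s⁻¹
Height gradient: |∂Z/∂n| = 30 m / 776000 m = 3.87×10⁻⁵
On a pressure surface, geostrophic balance gives V_g = (g/f)|∂Z/∂n|:
V_g = 9.81 × 3.87×10⁻⁵ / 4.75×10⁻⁵ = 7.99 m/s

8.0 m s⁻¹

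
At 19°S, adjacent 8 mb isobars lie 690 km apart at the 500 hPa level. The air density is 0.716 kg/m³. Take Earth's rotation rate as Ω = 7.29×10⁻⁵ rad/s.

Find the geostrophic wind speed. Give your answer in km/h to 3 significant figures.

123 km/h

Coriolis parameter at 19°S:
f = 2Ω sin φ = 2 × 7.29×10⁻⁵ × sin 19° = 4.75×10⁻⁵ s⁻¹
Pressure gradient: |∂P/∂n| = 800 Pa / 690000 m = 1.16×10⁻³ Pa/m
Geostrophic balance (pressure-gradient force = Coriolis force):
V_g = (1/(fρ)) |∂P/∂n| = 1.16×10⁻³ / (4.75×10⁻⁵ × 0.716) = 34.1 m/s
Converting: 34.1 m/s × 3.6 = 123 km/h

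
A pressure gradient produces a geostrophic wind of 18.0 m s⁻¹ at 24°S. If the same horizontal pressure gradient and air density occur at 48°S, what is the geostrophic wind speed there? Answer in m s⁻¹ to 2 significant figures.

9.9 m s⁻¹

With the same pressure gradient and density, V_g ∝ 1/f ∝ 1/sin φ.
V₂ = V₁ · sin φ₁ / sin φ₂ = 18.0 × sin 24° / sin 48°
V₂ = 18.0 × 0.4067/0.7431 = 9.9 m s⁻¹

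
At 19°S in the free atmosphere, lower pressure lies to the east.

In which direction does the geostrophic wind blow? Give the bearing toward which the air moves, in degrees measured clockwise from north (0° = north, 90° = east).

000°

The pressure-gradient force points toward the east (bearing 090°).
Geostrophic balance: in the Southern Hemisphere the Coriolis force deflects motion to the left, so the geostrophic wind blows 90° to the left of the pressure-gradient force (low pressure on the right).
Rotating 090° by 90° counterclockwise gives 000° — the wind blows toward the north.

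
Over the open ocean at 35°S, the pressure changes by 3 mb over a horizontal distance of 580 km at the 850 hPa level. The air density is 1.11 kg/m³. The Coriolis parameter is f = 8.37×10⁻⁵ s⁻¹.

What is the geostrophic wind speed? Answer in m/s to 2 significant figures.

Pressure gradient: |∂P/∂n| = 300 Pa / 580000 m = 5.17×10⁻⁴ Pa/m
Geostrophic balance (pressure-gradient force = Coriolis force):
V_g = (1/(fρ)) |∂P/∂n| = 5.17×10⁻⁴ / (8.37×10⁻⁵ × 1.11) = 5.57 m/s

5.6 m/s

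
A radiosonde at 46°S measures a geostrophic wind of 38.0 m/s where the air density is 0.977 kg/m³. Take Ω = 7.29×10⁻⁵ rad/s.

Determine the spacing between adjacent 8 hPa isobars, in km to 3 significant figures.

205 km

Coriolis parameter at 46°S:
f = 2Ω sin φ = 2 × 7.29×10⁻⁵ × sin 46° = 1.05×10⁻⁴ s⁻¹
Geostrophic balance rearranged: |∂P/∂n| = f ρ V_g
|∂P/∂n| = 1.05×10⁻⁴ × 0.977 × 38.0 = 3.89×10⁻³ Pa/m
Isobar spacing: Δn = ΔP/|∂P/∂n| = 800 Pa / 3.89×10⁻³ Pa/m = 205457 m ≈ 205 km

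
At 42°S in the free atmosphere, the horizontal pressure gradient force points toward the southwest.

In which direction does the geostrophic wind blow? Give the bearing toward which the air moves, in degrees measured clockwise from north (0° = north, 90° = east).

The pressure-gradient force points toward the southwest (bearing 225°).
Geostrophic balance: in the Southern Hemisphere the Coriolis force deflects motion to the left, so the geostrophic wind blows 90° to the left of the pressure-gradient force (low pressure on the right).
Rotating 225° by 90° counterclockwise gives 135° — the wind blows toward the southeast.

135°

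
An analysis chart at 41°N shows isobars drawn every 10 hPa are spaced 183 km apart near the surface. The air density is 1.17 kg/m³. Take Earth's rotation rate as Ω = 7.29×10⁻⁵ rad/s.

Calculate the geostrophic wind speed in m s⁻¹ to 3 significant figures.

48.8 m s⁻¹

Coriolis parameter at 41°N:
f = 2Ω sin φ = 2 × 7.29×10⁻⁵ × sin 41° = 9.57×10⁻⁵ s⁻¹
Pressure gradient: |∂P/∂n| = 1000 Pa / 183000 m = 5.46×10⁻³ Pa/m
Geostrophic balance (pressure-gradient force = Coriolis force):
V_g = (1/(fρ)) |∂P/∂n| = 5.46×10⁻³ / (9.57×10⁻⁵ × 1.17) = 48.8 m/s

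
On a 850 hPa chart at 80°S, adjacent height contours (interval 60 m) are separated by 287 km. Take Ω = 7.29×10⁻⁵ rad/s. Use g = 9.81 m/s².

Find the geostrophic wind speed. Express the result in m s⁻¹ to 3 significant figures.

14.3 m s⁻¹

Coriolis parameter at 80°S:
f = 2Ω sin φ = 2 × 7.29×10⁻⁵ × sin 80° = 1.44×10⁻⁴ s⁻¹
Height gradient: |∂Z/∂n| = 60 m / 287000 m = 2.09×10⁻⁴
On a pressure surface, geostrophic balance gives V_g = (g/f)|∂Z/∂n|:
V_g = 9.81 × 2.09×10⁻⁴ / 1.44×10⁻⁴ = 14.3 m/s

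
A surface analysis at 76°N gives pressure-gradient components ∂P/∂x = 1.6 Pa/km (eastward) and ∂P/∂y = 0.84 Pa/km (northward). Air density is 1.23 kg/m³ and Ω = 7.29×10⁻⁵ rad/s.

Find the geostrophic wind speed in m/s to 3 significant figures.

10.4 m/s

Coriolis parameter at 76°N:
f = 2Ω sin φ = 2 × 7.29×10⁻⁵ × sin 76° = 1.41×10⁻⁴ s⁻¹
Component geostrophic relations (x east, y north):
u_g = −(1/(fρ)) ∂P/∂y,  v_g = (1/(fρ)) ∂P/∂x
u_g = −(0.84×10⁻³)/(1.41×10⁻⁴ × 1.23) = −4.83 m/s;  v_g = (1.6×10⁻³)/(1.41×10⁻⁴ × 1.23) = 9.20 m/s
|V_g| = √(u_g² + v_g²) = 10.4 m/s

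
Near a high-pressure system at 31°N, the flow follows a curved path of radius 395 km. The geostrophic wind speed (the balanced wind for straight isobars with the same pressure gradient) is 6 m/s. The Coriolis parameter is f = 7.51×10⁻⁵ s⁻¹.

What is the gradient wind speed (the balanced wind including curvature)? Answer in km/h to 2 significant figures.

30 km/h

Around a high, pressure-gradient force acts outward with centrifugal, so Coriolis balances both:
fV = (1/ρ)|∂P/∂n| + V²/R  →  V² − fR·V + fR·V_g = 0
With fR = 7.51×10⁻⁵ × 395×10³ m = 29.7 m/s:
V = [fR − √((fR)² − 4 fR V_g)]/2 = [29.7 − √(29.7² − 4×29.7×6)]/2 = 8.35 m/s
Supergeostrophic (V > V_g = 6 m/s), as expected around a high.
Converting: 8.35 m/s × 3.6 = 30 km/h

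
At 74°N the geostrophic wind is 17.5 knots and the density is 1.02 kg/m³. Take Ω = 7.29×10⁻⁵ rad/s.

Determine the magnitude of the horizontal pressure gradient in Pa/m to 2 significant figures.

1.3×10⁻³ Pa/m

Coriolis parameter at 74°N:
f = 2Ω sin φ = 2 × 7.29×10⁻⁵ × sin 74° = 1.40×10⁻⁴ s⁻¹
Wind speed in SI: 17.5 knots = 9.00 m/s
Geostrophic balance rearranged: |∂P/∂n| = f ρ V_g
|∂P/∂n| = 1.40×10⁻⁴ × 1.02 × 9.00 = 1.29×10⁻³ Pa/m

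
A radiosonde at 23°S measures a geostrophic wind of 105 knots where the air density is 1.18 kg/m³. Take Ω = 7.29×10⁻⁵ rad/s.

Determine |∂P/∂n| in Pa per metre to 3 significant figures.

3.63×10⁻³ Pa/m

Coriolis parameter at 23°S:
f = 2Ω sin φ = 2 × 7.29×10⁻⁵ × sin 23° = 5.70×10⁻⁵ s⁻¹
Wind speed in SI: 105 knots = 54.0 m/s
Geostrophic balance rearranged: |∂P/∂n| = f ρ V_g
|∂P/∂n| = 5.70×10⁻⁵ × 1.18 × 54.0 = 3.63×10⁻³ Pa/m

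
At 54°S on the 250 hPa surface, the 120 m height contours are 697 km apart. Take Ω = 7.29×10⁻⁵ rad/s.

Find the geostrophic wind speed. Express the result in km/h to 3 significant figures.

Coriolis parameter at 54°S:
f = 2Ω sin φ = 2 × 7.29×10⁻⁵ × sin 54° = 1.18×10⁻⁴ s⁻¹
Height gradient: |∂Z/∂n| = 120 m / 697000 m = 1.72×10⁻⁴
On a pressure surface, geostrophic balance gives V_g = (g/f)|∂Z/∂n|:
V_g = 9.81 × 1.72×10⁻⁴ / 1.18×10⁻⁴ = 14.3 m/s
Converting: 14.3 m/s × 3.6 = 51.5 km/h

51.5 km/h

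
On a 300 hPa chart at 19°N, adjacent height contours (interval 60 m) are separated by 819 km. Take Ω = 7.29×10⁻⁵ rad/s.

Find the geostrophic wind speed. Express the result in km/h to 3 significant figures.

54.5 km/h

Coriolis parameter at 19°N:
f = 2Ω sin φ = 2 × 7.29×10⁻⁵ × sin 19° = 4.75×10⁻⁵ s⁻¹
Height gradient: |∂Z/∂n| = 60 m / 819000 m = 7.33×10⁻⁵
On a pressure surface, geostrophic balance gives V_g = (g/f)|∂Z/∂n|:
V_g = 9.81 × 7.33×10⁻⁵ / 4.75×10⁻⁵ = 15.1 m/s
Converting: 15.1 m/s × 3.6 = 54.5 km/h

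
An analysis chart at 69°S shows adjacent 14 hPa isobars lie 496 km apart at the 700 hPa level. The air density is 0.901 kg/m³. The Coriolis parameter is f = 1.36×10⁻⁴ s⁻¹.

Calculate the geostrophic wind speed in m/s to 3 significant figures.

23.0 m/s

Pressure gradient: |∂P/∂n| = 1400 Pa / 496000 m = 2.82×10⁻³ Pa/m
Geostrophic balance (pressure-gradient force = Coriolis force):
V_g = (1/(fρ)) |∂P/∂n| = 2.82×10⁻³ / (1.36×10⁻⁴ × 0.901) = 23.0 m/s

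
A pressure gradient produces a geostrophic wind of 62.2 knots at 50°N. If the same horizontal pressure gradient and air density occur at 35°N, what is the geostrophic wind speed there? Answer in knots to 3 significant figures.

With the same pressure gradient and density, V_g ∝ 1/f ∝ 1/sin φ.
V₂ = V₁ · sin φ₁ / sin φ₂ = 62.2 × sin 50° / sin 35°
V₂ = 62.2 × 0.7660/0.5736 = 83.1 knots

83.1 knots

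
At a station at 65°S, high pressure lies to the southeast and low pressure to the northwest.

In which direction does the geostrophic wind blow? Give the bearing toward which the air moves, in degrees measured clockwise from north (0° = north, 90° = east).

225°

The pressure-gradient force points toward the northwest (bearing 315°).
Geostrophic balance: in the Southern Hemisphere the Coriolis force deflects motion to the left, so the geostrophic wind blows 90° to the left of the pressure-gradient force (low pressure on the right).
Rotating 315° by 90° counterclockwise gives 225° — the wind blows toward the southwest.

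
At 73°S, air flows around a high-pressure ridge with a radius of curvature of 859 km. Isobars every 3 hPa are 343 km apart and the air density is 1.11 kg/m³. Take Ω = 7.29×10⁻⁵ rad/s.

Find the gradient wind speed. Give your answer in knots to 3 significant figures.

Coriolis parameter at 73°S:
f = 2Ω sin φ = 2 × 7.29×10⁻⁵ × sin 73° = 1.39×10⁻⁴ s⁻¹
Pressure gradient: |∂P/∂n| = 300 Pa / 343000 m = 8.75×10⁻⁴ Pa/m
Geostrophic speed: V_g = |∂P/∂n|/(fρ) = 8.75×10⁻⁴/(1.39×10⁻⁴ × 1.11) = 5.65 m/s
Around a high, pressure-gradient force acts outward with centrifugal, so Coriolis balances both:
fV = (1/ρ)|∂P/∂n| + V²/R  →  V² − fR·V + fR·V_g = 0
With fR = 1.39×10⁻⁴ × 859×10³ m = 120 m/s:
V = [fR − √((fR)² − 4 fR V_g)]/2 = [120 − √(120² − 4×120×5.65)]/2 = 5.95 m/s
Supergeostrophic (V > V_g = 5.65 m/s), as expected around a high.
Converting: 5.95 m/s × 1.944 = 11.6 knots

11.6 knots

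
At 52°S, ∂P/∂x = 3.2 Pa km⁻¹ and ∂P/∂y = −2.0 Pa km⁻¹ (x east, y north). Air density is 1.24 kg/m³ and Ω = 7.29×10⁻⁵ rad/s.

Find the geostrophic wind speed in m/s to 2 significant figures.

Coriolis parameter at 52°S:
f = 2Ω sin φ = 2 × 7.29×10⁻⁵ × sin 52° = 1.15×10⁻⁴ s⁻¹
In the Southern Hemisphere f is negative: f = −1.15×10⁻⁴ s⁻¹.
Component geostrophic relations (x east, y north):
u_g = −(1/(fρ)) ∂P/∂y,  v_g = (1/(fρ)) ∂P/∂x
u_g = −(−2.0×10⁻³)/(−1.15×10⁻⁴ × 1.24) = −14.0 m/s;  v_g = (3.2×10⁻³)/(−1.15×10⁻⁴ × 1.24) = −22.5 m/s
|V_g| = √(u_g² + v_g²) = 26.5 m/s

26 m/s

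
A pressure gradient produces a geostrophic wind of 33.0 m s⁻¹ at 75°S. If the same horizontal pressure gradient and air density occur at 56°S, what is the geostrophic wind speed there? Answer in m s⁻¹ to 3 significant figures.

38.4 m s⁻¹

With the same pressure gradient and density, V_g ∝ 1/f ∝ 1/sin φ.
V₂ = V₁ · sin φ₁ / sin φ₂ = 33.0 × sin 75° / sin 56°
V₂ = 33.0 × 0.9659/0.8290 = 38.4 m s⁻¹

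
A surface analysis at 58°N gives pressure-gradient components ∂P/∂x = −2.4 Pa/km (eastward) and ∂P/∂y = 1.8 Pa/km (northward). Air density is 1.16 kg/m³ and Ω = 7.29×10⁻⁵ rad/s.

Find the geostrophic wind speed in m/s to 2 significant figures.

Coriolis parameter at 58°N:
f = 2Ω sin φ = 2 × 7.29×10⁻⁵ × sin 58° = 1.24×10⁻⁴ s⁻¹
Component geostrophic relations (x east, y north):
u_g = −(1/(fρ)) ∂P/∂y,  v_g = (1/(fρ)) ∂P/∂x
u_g = −(1.8×10⁻³)/(1.24×10⁻⁴ × 1.16) = −12.5 m/s;  v_g = (−2.4×10⁻³)/(1.24×10⁻⁴ × 1.16) = −16.7 m/s
|V_g| = √(u_g² + v_g²) = 20.9 m/s

21 m/s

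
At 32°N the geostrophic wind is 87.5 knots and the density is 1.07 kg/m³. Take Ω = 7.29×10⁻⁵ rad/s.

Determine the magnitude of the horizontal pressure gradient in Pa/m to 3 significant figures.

3.72×10⁻³ Pa/m

Coriolis parameter at 32°N:
f = 2Ω sin φ = 2 × 7.29×10⁻⁵ × sin 32° = 7.73×10⁻⁵ s⁻¹
Wind speed in SI: 87.5 knots = 45.0 m/s
Geostrophic balance rearranged: |∂P/∂n| = f ρ V_g
|∂P/∂n| = 7.73×10⁻⁵ × 1.07 × 45.0 = 3.72×10⁻³ Pa/m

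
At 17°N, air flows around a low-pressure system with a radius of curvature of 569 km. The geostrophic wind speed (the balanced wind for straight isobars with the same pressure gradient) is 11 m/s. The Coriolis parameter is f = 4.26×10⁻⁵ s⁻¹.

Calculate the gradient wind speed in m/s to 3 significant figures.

8.22 m/s

Around a low, centrifugal force acts outward with Coriolis, so pressure-gradient force balances both:
(1/ρ)|∂P/∂n| = fV + V²/R  →  V² + fR·V − fR·V_g = 0
With fR = 4.26×10⁻⁵ × 569×10³ m = 24.2 m/s:
V = [−fR + √((fR)² + 4 fR V_g)]/2 = [−24.2 + √(24.2² + 4×24.2×11)]/2 = 8.22 m/s
Subgeostrophic (V < V_g = 11 m/s), as expected around a low.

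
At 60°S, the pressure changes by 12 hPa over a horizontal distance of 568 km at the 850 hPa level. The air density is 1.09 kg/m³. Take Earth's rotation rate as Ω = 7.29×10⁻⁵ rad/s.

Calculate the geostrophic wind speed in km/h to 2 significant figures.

55 km/h

Coriolis parameter at 60°S:
f = 2Ω sin φ = 2 × 7.29×10⁻⁵ × sin 60° = 1.26×10⁻⁴ s⁻¹
Pressure gradient: |∂P/∂n| = 1200 Pa / 568000 m = 2.11×10⁻³ Pa/m
Geostrophic balance (pressure-gradient force = Coriolis force):
V_g = (1/(fρ)) |∂P/∂n| = 2.11×10⁻³ / (1.26×10⁻⁴ × 1.09) = 15.4 m/s
Converting: 15.4 m/s × 3.6 = 55 km/h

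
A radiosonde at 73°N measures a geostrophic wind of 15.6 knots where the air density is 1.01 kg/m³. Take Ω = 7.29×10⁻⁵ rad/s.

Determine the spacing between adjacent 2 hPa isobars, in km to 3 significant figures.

Coriolis parameter at 73°N:
f = 2Ω sin φ = 2 × 7.29×10⁻⁵ × sin 73° = 1.39×10⁻⁴ s⁻¹
Wind speed in SI: 15.6 knots = 8.03 m/s
Geostrophic balance rearranged: |∂P/∂n| = f ρ V_g
|∂P/∂n| = 1.39×10⁻⁴ × 1.01 × 8.03 = 1.13×10⁻³ Pa/m
Isobar spacing: Δn = ΔP/|∂P/∂n| = 200 Pa / 1.13×10⁻³ Pa/m = 176967 m ≈ 177 km

177 km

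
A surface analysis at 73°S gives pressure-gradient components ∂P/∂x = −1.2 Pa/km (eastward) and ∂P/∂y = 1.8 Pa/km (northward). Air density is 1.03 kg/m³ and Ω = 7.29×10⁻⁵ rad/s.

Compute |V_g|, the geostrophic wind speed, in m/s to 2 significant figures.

15 m/s

Coriolis parameter at 73°S:
f = 2Ω sin φ = 2 × 7.29×10⁻⁵ × sin 73° = 1.39×10⁻⁴ s⁻¹
In the Southern Hemisphere f is negative: f = −1.39×10⁻⁴ s⁻¹.
Component geostrophic relations (x east, y north):
u_g = −(1/(fρ)) ∂P/∂y,  v_g = (1/(fρ)) ∂P/∂x
u_g = −(1.8×10⁻³)/(−1.39×10⁻⁴ × 1.03) = 12.5 m/s;  v_g = (−1.2×10⁻³)/(−1.39×10⁻⁴ × 1.03) = 8.36 m/s
|V_g| = √(u_g² + v_g²) = 15.1 m/s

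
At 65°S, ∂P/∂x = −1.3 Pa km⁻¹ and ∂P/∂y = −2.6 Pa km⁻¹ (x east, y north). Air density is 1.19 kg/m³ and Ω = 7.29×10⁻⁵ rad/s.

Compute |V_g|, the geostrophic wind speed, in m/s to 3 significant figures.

Coriolis parameter at 65°S:
f = 2Ω sin φ = 2 × 7.29×10⁻⁵ × sin 65° = 1.32×10⁻⁴ s⁻¹
In the Southern Hemisphere f is negative: f = −1.32×10⁻⁴ s⁻¹.
Component geostrophic relations (x east, y north):
u_g = −(1/(fρ)) ∂P/∂y,  v_g = (1/(fρ)) ∂P/∂x
u_g = −(−2.6×10⁻³)/(−1.32×10⁻⁴ × 1.19) = −16.5 m/s;  v_g = (−1.3×10⁻³)/(−1.32×10⁻⁴ × 1.19) = 8.27 m/s
|V_g| = √(u_g² + v_g²) = 18.5 m/s

18.5 m/s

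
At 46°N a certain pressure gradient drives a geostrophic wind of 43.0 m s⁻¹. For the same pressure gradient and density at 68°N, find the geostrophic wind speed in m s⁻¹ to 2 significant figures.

With the same pressure gradient and density, V_g ∝ 1/f ∝ 1/sin φ.
V₂ = V₁ · sin φ₁ / sin φ₂ = 43.0 × sin 46° / sin 68°
V₂ = 43.0 × 0.7193/0.9272 = 33 m s⁻¹

33 m s⁻¹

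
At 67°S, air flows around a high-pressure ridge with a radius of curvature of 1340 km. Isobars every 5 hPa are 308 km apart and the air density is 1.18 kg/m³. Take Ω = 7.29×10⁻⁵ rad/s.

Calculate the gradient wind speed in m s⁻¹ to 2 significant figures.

11 m s⁻¹

Coriolis parameter at 67°S:
f = 2Ω sin φ = 2 × 7.29×10⁻⁵ × sin 67° = 1.34×10⁻⁴ s⁻¹
Pressure gradient: |∂P/∂n| = 500 Pa / 308000 m = 1.62×10⁻³ Pa/m
Geostrophic speed: V_g = |∂P/∂n|/(fρ) = 1.62×10⁻³/(1.34×10⁻⁴ × 1.18) = 10.3 m/s
Around a high, pressure-gradient force acts outward with centrifugal, so Coriolis balances both:
fV = (1/ρ)|∂P/∂n| + V²/R  →  V² − fR·V + fR·V_g = 0
With fR = 1.34×10⁻⁴ × 1340×10³ m = 180 m/s:
V = [fR − √((fR)² − 4 fR V_g)]/2 = [180 − √(180² − 4×180×10.3)]/2 = 10.9 m/s
Supergeostrophic (V > V_g = 10.3 m/s), as expected around a high.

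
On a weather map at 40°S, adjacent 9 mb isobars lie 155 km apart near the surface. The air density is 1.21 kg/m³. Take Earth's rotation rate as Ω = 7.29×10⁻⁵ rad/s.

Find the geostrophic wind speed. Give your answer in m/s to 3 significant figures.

51.2 m/s

Coriolis parameter at 40°S:
f = 2Ω sin φ = 2 × 7.29×10⁻⁵ × sin 40° = 9.37×10⁻⁵ s⁻¹
Pressure gradient: |∂P/∂n| = 900 Pa / 155000 m = 5.81×10⁻³ Pa/m
Geostrophic balance (pressure-gradient force = Coriolis force):
V_g = (1/(fρ)) |∂P/∂n| = 5.81×10⁻³ / (9.37×10⁻⁵ × 1.21) = 51.2 m/s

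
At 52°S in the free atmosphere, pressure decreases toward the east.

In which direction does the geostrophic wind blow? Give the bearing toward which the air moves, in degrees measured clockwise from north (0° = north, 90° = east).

000°

The pressure-gradient force points toward the east (bearing 090°).
Geostrophic balance: in the Southern Hemisphere the Coriolis force deflects motion to the left, so the geostrophic wind blows 90° to the left of the pressure-gradient force (low pressure on the right).
Rotating 090° by 90° counterclockwise gives 000° — the wind blows toward the north.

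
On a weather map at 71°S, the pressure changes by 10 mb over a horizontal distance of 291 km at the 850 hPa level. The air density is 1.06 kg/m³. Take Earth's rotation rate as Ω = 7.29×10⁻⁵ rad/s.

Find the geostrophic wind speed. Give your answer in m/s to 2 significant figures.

Coriolis parameter at 71°S:
f = 2Ω sin φ = 2 × 7.29×10⁻⁵ × sin 71° = 1.38×10⁻⁴ s⁻¹
Pressure gradient: |∂P/∂n| = 1000 Pa / 291000 m = 3.44×10⁻³ Pa/m
Geostrophic balance (pressure-gradient force = Coriolis force):
V_g = (1/(fρ)) |∂P/∂n| = 3.44×10⁻³ / (1.38×10⁻⁴ × 1.06) = 23.5 m/s

24 m/s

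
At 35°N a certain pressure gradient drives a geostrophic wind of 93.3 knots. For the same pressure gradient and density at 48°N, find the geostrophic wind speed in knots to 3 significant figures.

With the same pressure gradient and density, V_g ∝ 1/f ∝ 1/sin φ.
V₂ = V₁ · sin φ₁ / sin φ₂ = 93.3 × sin 35° / sin 48°
V₂ = 93.3 × 0.5736/0.7431 = 72.0 knots

72.0 knots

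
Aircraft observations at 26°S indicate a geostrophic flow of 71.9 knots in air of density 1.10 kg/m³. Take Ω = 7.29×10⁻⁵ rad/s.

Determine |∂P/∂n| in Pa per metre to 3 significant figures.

2.60×10⁻³ Pa/m

Coriolis parameter at 26°S:
f = 2Ω sin φ = 2 × 7.29×10⁻⁵ × sin 26° = 6.39×10⁻⁵ s⁻¹
Wind speed in SI: 71.9 knots = 37.0 m/s
Geostrophic balance rearranged: |∂P/∂n| = f ρ V_g
|∂P/∂n| = 6.39×10⁻⁵ × 1.10 × 37.0 = 2.60×10⁻³ Pa/m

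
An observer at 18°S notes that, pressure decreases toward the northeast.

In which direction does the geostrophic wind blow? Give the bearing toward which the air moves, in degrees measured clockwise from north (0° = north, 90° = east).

315°

The pressure-gradient force points toward the northeast (bearing 045°).
Geostrophic balance: in the Southern Hemisphere the Coriolis force deflects motion to the left, so the geostrophic wind blows 90° to the left of the pressure-gradient force (low pressure on the right).
Rotating 045° by 90° counterclockwise gives 315° — the wind blows toward the northwest.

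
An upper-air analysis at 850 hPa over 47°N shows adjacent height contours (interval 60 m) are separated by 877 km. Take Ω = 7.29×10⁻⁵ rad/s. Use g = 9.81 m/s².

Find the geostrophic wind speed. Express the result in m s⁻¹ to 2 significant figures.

6.3 m s⁻¹

Coriolis parameter at 47°N:
f = 2Ω sin φ = 2 × 7.29×10⁻⁵ × sin 47° = 1.07×10⁻⁴ s⁻¹
Height gradient: |∂Z/∂n| = 60 m / 877000 m = 6.84×10⁻⁵
On a pressure surface, geostrophic balance gives V_g = (g/f)|∂Z/∂n|:
V_g = 9.81 × 6.84×10⁻⁵ / 1.07×10⁻⁴ = 6.29 m/s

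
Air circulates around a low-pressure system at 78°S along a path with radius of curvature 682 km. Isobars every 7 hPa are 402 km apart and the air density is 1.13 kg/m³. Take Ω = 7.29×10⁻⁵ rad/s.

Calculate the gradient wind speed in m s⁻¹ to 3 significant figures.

9.81 m s⁻¹

Coriolis parameter at 78°S:
f = 2Ω sin φ = 2 × 7.29×10⁻⁵ × sin 78° = 1.43×10⁻⁴ s⁻¹
Pressure gradient: |∂P/∂n| = 700 Pa / 402000 m = 1.74×10⁻³ Pa/m
Geostrophic speed: V_g = |∂P/∂n|/(fρ) = 1.74×10⁻³/(1.43×10⁻⁴ × 1.13) = 10.8 m/s
Around a low, centrifugal force acts outward with Coriolis, so pressure-gradient force balances both:
(1/ρ)|∂P/∂n| = fV + V²/R  →  V² + fR·V − fR·V_g = 0
With fR = 1.43×10⁻⁴ × 682×10³ m = 97.3 m/s:
V = [−fR + √((fR)² + 4 fR V_g)]/2 = [−97.3 + √(97.3² + 4×97.3×10.8)]/2 = 9.81 m/s
Subgeostrophic (V < V_g = 10.8 m/s), as expected around a low.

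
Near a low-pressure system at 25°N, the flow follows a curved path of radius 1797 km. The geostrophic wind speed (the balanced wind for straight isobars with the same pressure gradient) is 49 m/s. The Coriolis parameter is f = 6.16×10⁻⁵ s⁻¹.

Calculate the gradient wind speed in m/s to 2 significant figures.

37 m/s

Around a low, centrifugal force acts outward with Coriolis, so pressure-gradient force balances both:
(1/ρ)|∂P/∂n| = fV + V²/R  →  V² + fR·V − fR·V_g = 0
With fR = 6.16×10⁻⁵ × 1797×10³ m = 111 m/s:
V = [−fR + √((fR)² + 4 fR V_g)]/2 = [−111 + √(111² + 4×111×49)]/2 = 36.8 m/s
Subgeostrophic (V < V_g = 49 m/s), as expected around a low.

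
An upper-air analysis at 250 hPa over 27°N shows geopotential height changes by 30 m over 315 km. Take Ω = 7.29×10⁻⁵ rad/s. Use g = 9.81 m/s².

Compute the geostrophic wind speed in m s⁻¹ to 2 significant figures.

Coriolis parameter at 27°N:
f = 2Ω sin φ = 2 × 7.29×10⁻⁵ × sin 27° = 6.62×10⁻⁵ s⁻¹
Height gradient: |∂Z/∂n| = 30 m / 315000 m = 9.52×10⁻⁵
On a pressure surface, geostrophic balance gives V_g = (g/f)|∂Z/∂n|:
V_g = 9.81 × 9.52×10⁻⁵ / 6.62×10⁻⁵ = 14.1 m/s

14 m s⁻¹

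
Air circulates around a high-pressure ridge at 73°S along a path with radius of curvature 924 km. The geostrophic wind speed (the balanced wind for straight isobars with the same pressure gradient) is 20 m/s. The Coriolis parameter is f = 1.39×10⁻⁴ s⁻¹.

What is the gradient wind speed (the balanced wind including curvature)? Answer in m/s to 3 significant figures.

Around a high, pressure-gradient force acts outward with centrifugal, so Coriolis balances both:
fV = (1/ρ)|∂P/∂n| + V²/R  →  V² − fR·V + fR·V_g = 0
With fR = 1.39×10⁻⁴ × 924×10³ m = 128 m/s:
V = [fR − √((fR)² − 4 fR V_g)]/2 = [128 − √(128² − 4×128×20)]/2 = 24.8 m/s
Supergeostrophic (V > V_g = 20 m/s), as expected around a high.

24.8 m/s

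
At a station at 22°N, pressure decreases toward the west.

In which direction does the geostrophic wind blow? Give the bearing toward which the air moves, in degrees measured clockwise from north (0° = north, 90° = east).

000°

The pressure-gradient force points toward the west (bearing 270°).
Geostrophic balance: in the Northern Hemisphere the Coriolis force deflects motion to the right, so the geostrophic wind blows 90° to the right of the pressure-gradient force (low pressure on the left).
Rotating 270° by 90° clockwise gives 000° — the wind blows toward the north.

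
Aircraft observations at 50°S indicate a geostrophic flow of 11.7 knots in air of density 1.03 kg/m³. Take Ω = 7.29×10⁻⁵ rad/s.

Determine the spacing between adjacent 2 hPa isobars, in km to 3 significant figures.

Coriolis parameter at 50°S:
f = 2Ω sin φ = 2 × 7.29×10⁻⁵ × sin 50° = 1.12×10⁻⁴ s⁻¹
Wind speed in SI: 11.7 knots = 6.02 m/s
Geostrophic balance rearranged: |∂P/∂n| = f ρ V_g
|∂P/∂n| = 1.12×10⁻⁴ × 1.03 × 6.02 = 6.92×10⁻⁴ Pa/m
Isobar spacing: Δn = ΔP/|∂P/∂n| = 200 Pa / 6.92×10⁻⁴ Pa/m = 288840 m ≈ 289 km

289 km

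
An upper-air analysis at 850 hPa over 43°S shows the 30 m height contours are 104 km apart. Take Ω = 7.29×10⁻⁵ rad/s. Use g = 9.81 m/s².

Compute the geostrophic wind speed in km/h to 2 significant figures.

100 km/h

Coriolis parameter at 43°S:
f = 2Ω sin φ = 2 × 7.29×10⁻⁵ × sin 43° = 9.94×10⁻⁵ s⁻¹
Height gradient: |∂Z/∂n| = 30 m / 104000 m = 2.88×10⁻⁴
On a pressure surface, geostrophic balance gives V_g = (g/f)|∂Z/∂n|:
V_g = 9.81 × 2.88×10⁻⁴ / 9.94×10⁻⁵ = 28.5 m/s
Converting: 28.5 m/s × 3.6 = 100 km/h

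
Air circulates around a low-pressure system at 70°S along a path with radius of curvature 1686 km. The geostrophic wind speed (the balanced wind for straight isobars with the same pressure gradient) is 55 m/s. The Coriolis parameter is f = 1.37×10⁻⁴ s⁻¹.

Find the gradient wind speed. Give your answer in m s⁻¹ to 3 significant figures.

45.9 m s⁻¹

Around a low, centrifugal force acts outward with Coriolis, so pressure-gradient force balances both:
(1/ρ)|∂P/∂n| = fV + V²/R  →  V² + fR·V − fR·V_g = 0
With fR = 1.37×10⁻⁴ × 1686×10³ m = 231 m/s:
V = [−fR + √((fR)² + 4 fR V_g)]/2 = [−231 + √(231² + 4×231×55)]/2 = 45.9 m/s
Subgeostrophic (V < V_g = 55 m/s), as expected around a low.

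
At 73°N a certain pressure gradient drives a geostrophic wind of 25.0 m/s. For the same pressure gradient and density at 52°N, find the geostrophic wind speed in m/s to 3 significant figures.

30.3 m/s

With the same pressure gradient and density, V_g ∝ 1/f ∝ 1/sin φ.
V₂ = V₁ · sin φ₁ / sin φ₂ = 25.0 × sin 73° / sin 52°
V₂ = 25.0 × 0.9563/0.7880 = 30.3 m/s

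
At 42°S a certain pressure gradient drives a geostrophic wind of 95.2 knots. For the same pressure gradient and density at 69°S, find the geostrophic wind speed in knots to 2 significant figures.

68 knots

With the same pressure gradient and density, V_g ∝ 1/f ∝ 1/sin φ.
V₂ = V₁ · sin φ₁ / sin φ₂ = 95.2 × sin 42° / sin 69°
V₂ = 95.2 × 0.6691/0.9336 = 68 knots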